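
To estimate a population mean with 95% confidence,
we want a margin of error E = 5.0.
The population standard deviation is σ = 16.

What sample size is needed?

Answer: n = 40

Derivation:
z_0.025 = 1.960
n = (z×σ/E)² = (1.960×16/5.0)²
n = 39.3380
Round up: n = 40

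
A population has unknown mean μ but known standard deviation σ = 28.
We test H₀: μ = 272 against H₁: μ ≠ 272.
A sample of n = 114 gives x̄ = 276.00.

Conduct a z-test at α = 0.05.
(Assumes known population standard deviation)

Answer: z = 1.5253, fail to reject H₀

Derivation:
Standard error: SE = σ/√n = 28/√114 = 2.6224
z-statistic: z = (x̄ - μ₀)/SE = (276.00 - 272)/2.6224 = 1.5253
Critical value: ±1.960
p-value = 0.1272
Decision: fail to reject H₀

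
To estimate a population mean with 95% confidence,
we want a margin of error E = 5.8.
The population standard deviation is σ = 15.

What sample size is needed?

Answer: n = 26

Derivation:
z_0.025 = 1.960
n = (z×σ/E)² = (1.960×15/5.8)²
n = 25.6944
Round up: n = 26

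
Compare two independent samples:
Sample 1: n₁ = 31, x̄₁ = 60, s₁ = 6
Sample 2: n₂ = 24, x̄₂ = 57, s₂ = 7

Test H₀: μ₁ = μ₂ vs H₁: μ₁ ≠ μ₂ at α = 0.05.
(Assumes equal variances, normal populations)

Pooled variance: s²_p = [30×6² + 23×7²]/(53) = 41.6415
s_p = 6.4530
SE = s_p×√(1/n₁ + 1/n₂) = 6.4530×√(1/31 + 1/24) = 1.7545
t = (x̄₁ - x̄₂)/SE = (60 - 57)/1.7545 = 1.7099
df = 53, t-critical = ±2.006
Decision: fail to reject H₀

Answer: t = 1.7099, fail to reject H₀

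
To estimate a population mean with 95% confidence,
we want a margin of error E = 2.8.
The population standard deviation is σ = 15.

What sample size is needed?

z_0.025 = 1.960
n = (z×σ/E)² = (1.960×15/2.8)²
n = 110.2500
Round up: n = 111

Answer: n = 111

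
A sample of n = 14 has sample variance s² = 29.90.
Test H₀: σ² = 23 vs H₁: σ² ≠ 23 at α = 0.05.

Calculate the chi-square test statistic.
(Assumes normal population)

Answer: χ² = 16.9000, fail to reject H₀

Derivation:
df = n - 1 = 13
χ² = (n-1)s²/σ₀² = 13×29.90/23 = 16.9000
Critical values: χ²_{0.975,13} = 5.009, χ²_{0.025,13} = 24.736
Rejection region: χ² < 5.009 or χ² > 24.736
Decision: fail to reject H₀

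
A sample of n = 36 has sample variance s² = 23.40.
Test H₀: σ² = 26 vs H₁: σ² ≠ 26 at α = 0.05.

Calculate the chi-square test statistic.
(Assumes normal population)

df = n - 1 = 35
χ² = (n-1)s²/σ₀² = 35×23.40/26 = 31.5000
Critical values: χ²_{0.975,35} = 20.569, χ²_{0.025,35} = 53.203
Rejection region: χ² < 20.569 or χ² > 53.203
Decision: fail to reject H₀

Answer: χ² = 31.5000, fail to reject H₀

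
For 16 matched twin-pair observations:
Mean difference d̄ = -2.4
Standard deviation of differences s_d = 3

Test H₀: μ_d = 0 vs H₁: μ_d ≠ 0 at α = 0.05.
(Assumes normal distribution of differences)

df = n - 1 = 15
SE = s_d/√n = 3/√16 = 0.7500
t = d̄/SE = -2.4/0.7500 = -3.2000
Critical value: t_{0.025,15} = ±2.131
p-value ≈ 0.0060
Decision: reject H₀

Answer: t = -3.2000, reject H₀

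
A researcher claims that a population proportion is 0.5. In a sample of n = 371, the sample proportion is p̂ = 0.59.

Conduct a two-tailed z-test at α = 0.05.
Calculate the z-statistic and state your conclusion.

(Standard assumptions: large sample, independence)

Answer: z = 3.4670, reject H₀

Derivation:
H₀: p = 0.5, H₁: p ≠ 0.5
Standard error: SE = √(p₀(1-p₀)/n) = √(0.5×0.5/371) = 0.025959
z-statistic: z = (p̂ - p₀)/SE = (0.59 - 0.5)/0.025959 = 3.4670
Critical value: z_0.025 = ±1.960
p-value = 0.0005
Decision: reject H₀ at α = 0.05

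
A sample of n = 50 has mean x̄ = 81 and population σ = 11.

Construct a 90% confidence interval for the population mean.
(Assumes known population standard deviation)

Confidence level: 90%, α = 0.1
z_0.05 = 1.645
SE = σ/√n = 11/√50 = 1.5556
Margin of error = 1.645 × 1.5556 = 2.5590
CI: x̄ ± margin = 81 ± 2.5590
CI: (78.4410, 83.5590)

Answer: (78.4410, 83.5590)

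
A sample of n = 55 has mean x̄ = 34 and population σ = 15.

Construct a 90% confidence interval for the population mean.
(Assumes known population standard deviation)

Confidence level: 90%, α = 0.1
z_0.05 = 1.645
SE = σ/√n = 15/√55 = 2.0226
Margin of error = 1.645 × 2.0226 = 3.3272
CI: x̄ ± margin = 34 ± 3.3272
CI: (30.6728, 37.3272)

Answer: (30.6728, 37.3272)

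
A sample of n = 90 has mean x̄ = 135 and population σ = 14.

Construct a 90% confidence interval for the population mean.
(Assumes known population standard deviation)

Answer: (132.5725, 137.4275)

Derivation:
Confidence level: 90%, α = 0.1
z_0.05 = 1.645
SE = σ/√n = 14/√90 = 1.4757
Margin of error = 1.645 × 1.4757 = 2.4275
CI: x̄ ± margin = 135 ± 2.4275
CI: (132.5725, 137.4275)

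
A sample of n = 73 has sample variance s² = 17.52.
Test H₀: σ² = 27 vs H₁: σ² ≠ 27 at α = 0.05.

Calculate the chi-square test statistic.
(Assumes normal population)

df = n - 1 = 72
χ² = (n-1)s²/σ₀² = 72×17.52/27 = 46.7200
Critical values: χ²_{0.975,72} = 50.428, χ²_{0.025,72} = 97.353
Rejection region: χ² < 50.428 or χ² > 97.353
Decision: reject H₀

Answer: χ² = 46.7200, reject H₀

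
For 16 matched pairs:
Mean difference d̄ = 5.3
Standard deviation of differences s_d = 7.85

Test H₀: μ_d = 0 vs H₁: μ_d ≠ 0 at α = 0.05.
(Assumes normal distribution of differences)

df = n - 1 = 15
SE = s_d/√n = 7.85/√16 = 1.9625
t = d̄/SE = 5.3/1.9625 = 2.7006
Critical value: t_{0.025,15} = ±2.131
p-value ≈ 0.0164
Decision: reject H₀

Answer: t = 2.7006, reject H₀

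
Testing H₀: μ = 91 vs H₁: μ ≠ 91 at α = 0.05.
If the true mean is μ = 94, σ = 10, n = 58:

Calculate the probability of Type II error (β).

SE = σ/√n = 10/√58 = 1.3131
Critical values: μ₀ ± z_0.025×SE = 91 ± 1.960×1.3131
Acceptance region: (88.4263, 93.5737)
Under H₁ (μ = 94): z_high = (93.5737 - 94)/1.3131 = -0.3247, z_low = (88.4263 - 94)/1.3131 = -4.2447
β = P(not reject | H₁) = Φ(-0.3247) - Φ(-4.2447) ≈ 0.3727

Answer: β ≈ 0.3727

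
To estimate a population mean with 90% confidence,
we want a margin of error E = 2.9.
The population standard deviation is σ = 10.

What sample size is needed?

z_0.05 = 1.645
n = (z×σ/E)² = (1.645×10/2.9)²
n = 32.1763
Round up: n = 33

Answer: n = 33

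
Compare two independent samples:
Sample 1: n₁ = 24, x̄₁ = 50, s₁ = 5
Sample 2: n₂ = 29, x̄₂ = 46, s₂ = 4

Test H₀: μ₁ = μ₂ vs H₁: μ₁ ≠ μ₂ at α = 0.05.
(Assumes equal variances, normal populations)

Pooled variance: s²_p = [23×5² + 28×4²]/(51) = 20.0588
s_p = 4.4787
SE = s_p×√(1/n₁ + 1/n₂) = 4.4787×√(1/24 + 1/29) = 1.2359
t = (x̄₁ - x̄₂)/SE = (50 - 46)/1.2359 = 3.2365
df = 51, t-critical = ±2.008
Decision: reject H₀

Answer: t = 3.2365, reject H₀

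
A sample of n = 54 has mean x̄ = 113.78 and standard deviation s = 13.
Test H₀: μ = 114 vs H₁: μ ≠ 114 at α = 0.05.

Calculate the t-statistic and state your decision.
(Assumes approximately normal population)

df = n - 1 = 53
SE = s/√n = 13/√54 = 1.7691
t = (x̄ - μ₀)/SE = (113.78 - 114)/1.7691 = -0.1244
Critical value: t_{0.025,53} = ±2.006
p-value ≈ 0.9015
Decision: fail to reject H₀

Answer: t = -0.1244, fail to reject H₀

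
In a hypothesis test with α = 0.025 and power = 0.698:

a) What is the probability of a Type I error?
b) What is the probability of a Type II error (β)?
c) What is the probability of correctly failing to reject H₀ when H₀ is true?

a) Type I error probability = α = 0.025
b) Power = P(reject H₀ | H₁ true) = 1 - β = 0.698, so Type II error probability = β = 1 - Power = 0.302
c) P(fail to reject H₀ | H₀ true) = 1 - α = 0.975

Answer: a) 0.025, b) 0.302, c) 0.975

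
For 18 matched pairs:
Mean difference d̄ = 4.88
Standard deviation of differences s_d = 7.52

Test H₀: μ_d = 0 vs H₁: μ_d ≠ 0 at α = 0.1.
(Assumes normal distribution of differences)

df = n - 1 = 17
SE = s_d/√n = 7.52/√18 = 1.7725
t = d̄/SE = 4.88/1.7725 = 2.7532
Critical value: t_{0.05,17} = ±1.740
p-value ≈ 0.0136
Decision: reject H₀

Answer: t = 2.7532, reject H₀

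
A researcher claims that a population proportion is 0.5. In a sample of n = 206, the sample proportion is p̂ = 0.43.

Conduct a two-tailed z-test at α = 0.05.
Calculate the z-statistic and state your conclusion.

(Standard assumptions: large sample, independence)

H₀: p = 0.5, H₁: p ≠ 0.5
Standard error: SE = √(p₀(1-p₀)/n) = √(0.5×0.5/206) = 0.034837
z-statistic: z = (p̂ - p₀)/SE = (0.43 - 0.5)/0.034837 = -2.0094
Critical value: z_0.025 = ±1.960
p-value = 0.0445
Decision: reject H₀ at α = 0.05

Answer: z = -2.0094, reject H₀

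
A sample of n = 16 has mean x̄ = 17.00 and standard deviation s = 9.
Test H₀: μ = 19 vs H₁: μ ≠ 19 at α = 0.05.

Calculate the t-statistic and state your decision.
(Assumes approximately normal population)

df = n - 1 = 15
SE = s/√n = 9/√16 = 2.2500
t = (x̄ - μ₀)/SE = (17.00 - 19)/2.2500 = -0.8889
Critical value: t_{0.025,15} = ±2.131
p-value ≈ 0.3881
Decision: fail to reject H₀

Answer: t = -0.8889, fail to reject H₀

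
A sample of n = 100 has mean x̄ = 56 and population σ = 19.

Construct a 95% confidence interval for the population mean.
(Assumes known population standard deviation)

Confidence level: 95%, α = 0.05
z_0.025 = 1.960
SE = σ/√n = 19/√100 = 1.9000
Margin of error = 1.960 × 1.9000 = 3.7240
CI: x̄ ± margin = 56 ± 3.7240
CI: (52.2760, 59.7240)

Answer: (52.2760, 59.7240)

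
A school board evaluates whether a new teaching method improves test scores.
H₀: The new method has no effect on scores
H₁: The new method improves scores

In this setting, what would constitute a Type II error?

Answer: Failing to adopt an effective teaching method

Derivation:
A Type I error (probability α) occurs when we reject a true H₀.
A Type II error (probability β) occurs when we fail to reject a false H₀.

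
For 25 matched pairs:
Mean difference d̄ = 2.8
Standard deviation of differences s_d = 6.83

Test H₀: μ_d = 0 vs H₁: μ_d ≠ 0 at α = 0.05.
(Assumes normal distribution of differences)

df = n - 1 = 24
SE = s_d/√n = 6.83/√25 = 1.3660
t = d̄/SE = 2.8/1.3660 = 2.0498
Critical value: t_{0.025,24} = ±2.064
p-value ≈ 0.0515
Decision: fail to reject H₀

Answer: t = 2.0498, fail to reject H₀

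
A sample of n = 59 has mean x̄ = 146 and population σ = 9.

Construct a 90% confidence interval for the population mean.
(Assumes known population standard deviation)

Confidence level: 90%, α = 0.1
z_0.05 = 1.645
SE = σ/√n = 9/√59 = 1.1717
Margin of error = 1.645 × 1.1717 = 1.9274
CI: x̄ ± margin = 146 ± 1.9274
CI: (144.0726, 147.9274)

Answer: (144.0726, 147.9274)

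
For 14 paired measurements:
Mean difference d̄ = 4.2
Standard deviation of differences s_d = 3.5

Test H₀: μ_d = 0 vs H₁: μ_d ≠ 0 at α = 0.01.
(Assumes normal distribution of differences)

Answer: t = 4.4901, reject H₀

Derivation:
df = n - 1 = 13
SE = s_d/√n = 3.5/√14 = 0.9354
t = d̄/SE = 4.2/0.9354 = 4.4901
Critical value: t_{0.005,13} = ±3.012
p-value ≈ 0.0006
Decision: reject H₀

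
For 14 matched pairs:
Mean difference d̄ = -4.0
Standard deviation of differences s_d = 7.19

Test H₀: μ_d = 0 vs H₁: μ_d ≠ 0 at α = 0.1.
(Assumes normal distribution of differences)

df = n - 1 = 13
SE = s_d/√n = 7.19/√14 = 1.9216
t = d̄/SE = -4.0/1.9216 = -2.0816
Critical value: t_{0.05,13} = ±1.771
p-value ≈ 0.0577
Decision: reject H₀

Answer: t = -2.0816, reject H₀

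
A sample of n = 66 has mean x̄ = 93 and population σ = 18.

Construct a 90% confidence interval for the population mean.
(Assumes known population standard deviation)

Answer: (89.3553, 96.6447)

Derivation:
Confidence level: 90%, α = 0.1
z_0.05 = 1.645
SE = σ/√n = 18/√66 = 2.2156
Margin of error = 1.645 × 2.2156 = 3.6447
CI: x̄ ± margin = 93 ± 3.6447
CI: (89.3553, 96.6447)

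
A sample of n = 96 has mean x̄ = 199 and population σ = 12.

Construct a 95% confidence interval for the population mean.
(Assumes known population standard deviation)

Answer: (196.5996, 201.4004)

Derivation:
Confidence level: 95%, α = 0.05
z_0.025 = 1.960
SE = σ/√n = 12/√96 = 1.2247
Margin of error = 1.960 × 1.2247 = 2.4004
CI: x̄ ± margin = 199 ± 2.4004
CI: (196.5996, 201.4004)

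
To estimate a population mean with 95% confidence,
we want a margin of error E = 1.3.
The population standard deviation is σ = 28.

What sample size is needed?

z_0.025 = 1.960
n = (z×σ/E)² = (1.960×28/1.3)²
n = 1782.1387
Round up: n = 1783

Answer: n = 1783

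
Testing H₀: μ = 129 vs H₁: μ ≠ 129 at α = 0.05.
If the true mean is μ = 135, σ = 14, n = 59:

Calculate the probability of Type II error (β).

SE = σ/√n = 14/√59 = 1.8226
Critical values: μ₀ ± z_0.025×SE = 129 ± 1.960×1.8226
Acceptance region: (125.4277, 132.5723)
Under H₁ (μ = 135): z_high = (132.5723 - 135)/1.8226 = -1.3320, z_low = (125.4277 - 135)/1.8226 = -5.2520
β = P(not reject | H₁) = Φ(-1.3320) - Φ(-5.2520) ≈ 0.0914

Answer: β ≈ 0.0914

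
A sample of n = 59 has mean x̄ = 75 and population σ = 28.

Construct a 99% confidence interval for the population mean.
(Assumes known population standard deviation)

Answer: (65.6097, 84.3903)

Derivation:
Confidence level: 99%, α = 0.01
z_0.005 = 2.576
SE = σ/√n = 28/√59 = 3.6453
Margin of error = 2.576 × 3.6453 = 9.3903
CI: x̄ ± margin = 75 ± 9.3903
CI: (65.6097, 84.3903)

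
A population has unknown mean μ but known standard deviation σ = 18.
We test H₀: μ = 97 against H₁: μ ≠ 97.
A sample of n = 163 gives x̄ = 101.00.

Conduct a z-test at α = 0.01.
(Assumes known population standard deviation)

Answer: z = 2.8371, reject H₀

Derivation:
Standard error: SE = σ/√n = 18/√163 = 1.4099
z-statistic: z = (x̄ - μ₀)/SE = (101.00 - 97)/1.4099 = 2.8371
Critical value: ±2.576
p-value = 0.0046
Decision: reject H₀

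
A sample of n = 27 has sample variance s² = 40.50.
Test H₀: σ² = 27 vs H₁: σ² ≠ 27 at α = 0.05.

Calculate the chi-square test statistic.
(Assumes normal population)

Answer: χ² = 39.0000, fail to reject H₀

Derivation:
df = n - 1 = 26
χ² = (n-1)s²/σ₀² = 26×40.50/27 = 39.0000
Critical values: χ²_{0.975,26} = 13.844, χ²_{0.025,26} = 41.923
Rejection region: χ² < 13.844 or χ² > 41.923
Decision: fail to reject H₀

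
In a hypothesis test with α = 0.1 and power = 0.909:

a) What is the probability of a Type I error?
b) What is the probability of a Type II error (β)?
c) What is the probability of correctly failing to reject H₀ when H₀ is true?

Answer: a) 0.1, b) 0.091, c) 0.9

Derivation:
a) Type I error probability = α = 0.1
b) Power = P(reject H₀ | H₁ true) = 1 - β = 0.909, so Type II error probability = β = 1 - Power = 0.091
c) P(fail to reject H₀ | H₀ true) = 1 - α = 0.9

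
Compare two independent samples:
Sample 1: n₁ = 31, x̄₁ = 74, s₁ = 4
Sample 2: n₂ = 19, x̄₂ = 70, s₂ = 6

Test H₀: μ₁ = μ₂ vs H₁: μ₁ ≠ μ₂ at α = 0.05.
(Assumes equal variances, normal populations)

Pooled variance: s²_p = [30×4² + 18×6²]/(48) = 23.5000
s_p = 4.8477
SE = s_p×√(1/n₁ + 1/n₂) = 4.8477×√(1/31 + 1/19) = 1.4124
t = (x̄₁ - x̄₂)/SE = (74 - 70)/1.4124 = 2.8321
df = 48, t-critical = ±2.011
Decision: reject H₀

Answer: t = 2.8321, reject H₀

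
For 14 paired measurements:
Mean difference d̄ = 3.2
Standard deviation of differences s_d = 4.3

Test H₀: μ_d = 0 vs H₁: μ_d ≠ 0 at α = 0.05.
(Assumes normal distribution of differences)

Answer: t = 2.7845, reject H₀

Derivation:
df = n - 1 = 13
SE = s_d/√n = 4.3/√14 = 1.1492
t = d̄/SE = 3.2/1.1492 = 2.7845
Critical value: t_{0.025,13} = ±2.160
p-value ≈ 0.0155
Decision: reject H₀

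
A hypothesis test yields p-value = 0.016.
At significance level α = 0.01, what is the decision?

Compare p-value to α:
0.016 ≥ 0.01
Decision: fail to reject H₀

Answer: fail to reject H₀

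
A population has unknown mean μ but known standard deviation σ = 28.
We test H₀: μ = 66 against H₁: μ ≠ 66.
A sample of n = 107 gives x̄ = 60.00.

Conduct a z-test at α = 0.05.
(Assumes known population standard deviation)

Standard error: SE = σ/√n = 28/√107 = 2.7069
z-statistic: z = (x̄ - μ₀)/SE = (60.00 - 66)/2.7069 = -2.2166
Critical value: ±1.960
p-value = 0.0267
Decision: reject H₀

Answer: z = -2.2166, reject H₀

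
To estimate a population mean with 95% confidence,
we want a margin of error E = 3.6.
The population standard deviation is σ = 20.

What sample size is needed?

Answer: n = 119

Derivation:
z_0.025 = 1.960
n = (z×σ/E)² = (1.960×20/3.6)²
n = 118.5679
Round up: n = 119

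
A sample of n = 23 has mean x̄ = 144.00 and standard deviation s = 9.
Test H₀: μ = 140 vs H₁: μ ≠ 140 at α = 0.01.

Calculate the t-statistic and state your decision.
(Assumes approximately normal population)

Answer: t = 2.1315, fail to reject H₀

Derivation:
df = n - 1 = 22
SE = s/√n = 9/√23 = 1.8766
t = (x̄ - μ₀)/SE = (144.00 - 140)/1.8766 = 2.1315
Critical value: t_{0.005,22} = ±2.819
p-value ≈ 0.0445
Decision: fail to reject H₀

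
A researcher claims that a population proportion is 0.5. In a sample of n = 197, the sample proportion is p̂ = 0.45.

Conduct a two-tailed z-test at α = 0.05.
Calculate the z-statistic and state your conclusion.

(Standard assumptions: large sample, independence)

H₀: p = 0.5, H₁: p ≠ 0.5
Standard error: SE = √(p₀(1-p₀)/n) = √(0.5×0.5/197) = 0.035624
z-statistic: z = (p̂ - p₀)/SE = (0.45 - 0.5)/0.035624 = -1.4035
Critical value: z_0.025 = ±1.960
p-value = 0.1605
Decision: fail to reject H₀ at α = 0.05

Answer: z = -1.4035, fail to reject H₀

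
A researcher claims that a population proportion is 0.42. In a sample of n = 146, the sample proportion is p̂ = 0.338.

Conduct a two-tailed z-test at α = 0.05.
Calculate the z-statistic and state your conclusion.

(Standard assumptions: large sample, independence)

Answer: z = -2.0075, reject H₀

Derivation:
H₀: p = 0.42, H₁: p ≠ 0.42
Standard error: SE = √(p₀(1-p₀)/n) = √(0.42×0.58/146) = 0.040847
z-statistic: z = (p̂ - p₀)/SE = (0.338 - 0.42)/0.040847 = -2.0075
Critical value: z_0.025 = ±1.960
p-value = 0.0447
Decision: reject H₀ at α = 0.05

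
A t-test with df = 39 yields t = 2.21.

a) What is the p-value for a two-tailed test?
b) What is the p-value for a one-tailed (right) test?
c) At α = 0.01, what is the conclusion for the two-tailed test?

Answer: a) 0.0330, b) 0.0165, c) fail to reject H₀

Derivation:
Using t-distribution with df = 39:
a) Two-tailed: p = 2×P(T > 2.21) = 0.0330
b) One-tailed: p = P(T > 2.21) = 0.0165
c) 0.0330 ≥ 0.01, fail to reject H₀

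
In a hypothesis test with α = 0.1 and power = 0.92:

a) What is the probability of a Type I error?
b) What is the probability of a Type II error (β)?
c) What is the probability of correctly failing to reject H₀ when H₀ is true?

a) Type I error probability = α = 0.1
b) Power = P(reject H₀ | H₁ true) = 1 - β = 0.92, so Type II error probability = β = 1 - Power = 0.08
c) P(fail to reject H₀ | H₀ true) = 1 - α = 0.9

Answer: a) 0.1, b) 0.08, c) 0.9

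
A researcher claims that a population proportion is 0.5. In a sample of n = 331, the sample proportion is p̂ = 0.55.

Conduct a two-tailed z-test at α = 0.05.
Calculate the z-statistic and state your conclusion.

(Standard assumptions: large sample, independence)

H₀: p = 0.5, H₁: p ≠ 0.5
Standard error: SE = √(p₀(1-p₀)/n) = √(0.5×0.5/331) = 0.027482
z-statistic: z = (p̂ - p₀)/SE = (0.55 - 0.5)/0.027482 = 1.8194
Critical value: z_0.025 = ±1.960
p-value = 0.0689
Decision: fail to reject H₀ at α = 0.05

Answer: z = 1.8194, fail to reject H₀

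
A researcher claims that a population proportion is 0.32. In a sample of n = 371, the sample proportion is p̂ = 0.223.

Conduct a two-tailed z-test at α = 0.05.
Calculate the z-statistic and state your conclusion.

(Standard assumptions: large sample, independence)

H₀: p = 0.32, H₁: p ≠ 0.32
Standard error: SE = √(p₀(1-p₀)/n) = √(0.32×0.68/371) = 0.024218
z-statistic: z = (p̂ - p₀)/SE = (0.223 - 0.32)/0.024218 = -4.0053
Critical value: z_0.025 = ±1.960
p-value = 0.0001
Decision: reject H₀ at α = 0.05

Answer: z = -4.0053, reject H₀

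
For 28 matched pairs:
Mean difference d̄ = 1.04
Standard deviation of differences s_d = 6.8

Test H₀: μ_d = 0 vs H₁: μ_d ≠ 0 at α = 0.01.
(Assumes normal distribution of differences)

Answer: t = 0.8093, fail to reject H₀

Derivation:
df = n - 1 = 27
SE = s_d/√n = 6.8/√28 = 1.2851
t = d̄/SE = 1.04/1.2851 = 0.8093
Critical value: t_{0.005,27} = ±2.771
p-value ≈ 0.4254
Decision: fail to reject H₀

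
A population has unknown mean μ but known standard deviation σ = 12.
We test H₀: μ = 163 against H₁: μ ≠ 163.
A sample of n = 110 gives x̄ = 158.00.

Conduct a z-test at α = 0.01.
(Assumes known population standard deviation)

Standard error: SE = σ/√n = 12/√110 = 1.1442
z-statistic: z = (x̄ - μ₀)/SE = (158.00 - 163)/1.1442 = -4.3699
Critical value: ±2.576
p-value < 0.0001
Decision: reject H₀

Answer: z = -4.3699, reject H₀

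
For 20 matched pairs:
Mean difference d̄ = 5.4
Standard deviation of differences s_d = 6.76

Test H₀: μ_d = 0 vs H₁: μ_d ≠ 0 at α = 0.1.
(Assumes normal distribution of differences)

df = n - 1 = 19
SE = s_d/√n = 6.76/√20 = 1.5116
t = d̄/SE = 5.4/1.5116 = 3.5724
Critical value: t_{0.05,19} = ±1.729
p-value ≈ 0.0020
Decision: reject H₀

Answer: t = 3.5724, reject H₀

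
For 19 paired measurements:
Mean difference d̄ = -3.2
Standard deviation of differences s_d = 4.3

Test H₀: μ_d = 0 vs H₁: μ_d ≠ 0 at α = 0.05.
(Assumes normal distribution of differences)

Answer: t = -3.2438, reject H₀

Derivation:
df = n - 1 = 18
SE = s_d/√n = 4.3/√19 = 0.9865
t = d̄/SE = -3.2/0.9865 = -3.2438
Critical value: t_{0.025,18} = ±2.101
p-value ≈ 0.0045
Decision: reject H₀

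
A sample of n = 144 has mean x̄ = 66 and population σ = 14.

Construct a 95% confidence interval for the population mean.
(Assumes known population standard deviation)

Confidence level: 95%, α = 0.05
z_0.025 = 1.960
SE = σ/√n = 14/√144 = 1.1667
Margin of error = 1.960 × 1.1667 = 2.2867
CI: x̄ ± margin = 66 ± 2.2867
CI: (63.7133, 68.2867)

Answer: (63.7133, 68.2867)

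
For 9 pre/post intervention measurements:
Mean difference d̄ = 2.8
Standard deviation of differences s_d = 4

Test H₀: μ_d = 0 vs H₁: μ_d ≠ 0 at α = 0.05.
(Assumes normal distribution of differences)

Answer: t = 2.1001, fail to reject H₀

Derivation:
df = n - 1 = 8
SE = s_d/√n = 4/√9 = 1.3333
t = d̄/SE = 2.8/1.3333 = 2.1001
Critical value: t_{0.025,8} = ±2.306
p-value ≈ 0.0689
Decision: fail to reject H₀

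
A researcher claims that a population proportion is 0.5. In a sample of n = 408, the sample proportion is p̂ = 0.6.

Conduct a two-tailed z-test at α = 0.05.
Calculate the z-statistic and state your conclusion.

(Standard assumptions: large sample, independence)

H₀: p = 0.5, H₁: p ≠ 0.5
Standard error: SE = √(p₀(1-p₀)/n) = √(0.5×0.5/408) = 0.024754
z-statistic: z = (p̂ - p₀)/SE = (0.6 - 0.5)/0.024754 = 4.0398
Critical value: z_0.025 = ±1.960
p-value = 0.0001
Decision: reject H₀ at α = 0.05

Answer: z = 4.0398, reject H₀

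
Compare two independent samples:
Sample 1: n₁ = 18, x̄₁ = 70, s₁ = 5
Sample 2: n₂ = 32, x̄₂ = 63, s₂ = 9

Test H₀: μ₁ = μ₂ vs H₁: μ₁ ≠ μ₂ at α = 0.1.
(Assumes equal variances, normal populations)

Pooled variance: s²_p = [17×5² + 31×9²]/(48) = 61.1667
s_p = 7.8209
SE = s_p×√(1/n₁ + 1/n₂) = 7.8209×√(1/18 + 1/32) = 2.3043
t = (x̄₁ - x̄₂)/SE = (70 - 63)/2.3043 = 3.0378
df = 48, t-critical = ±1.677
Decision: reject H₀

Answer: t = 3.0378, reject H₀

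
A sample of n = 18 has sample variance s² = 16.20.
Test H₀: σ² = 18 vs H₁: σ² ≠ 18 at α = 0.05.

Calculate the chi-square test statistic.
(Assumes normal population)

Answer: χ² = 15.3000, fail to reject H₀

Derivation:
df = n - 1 = 17
χ² = (n-1)s²/σ₀² = 17×16.20/18 = 15.3000
Critical values: χ²_{0.975,17} = 7.564, χ²_{0.025,17} = 30.191
Rejection region: χ² < 7.564 or χ² > 30.191
Decision: fail to reject H₀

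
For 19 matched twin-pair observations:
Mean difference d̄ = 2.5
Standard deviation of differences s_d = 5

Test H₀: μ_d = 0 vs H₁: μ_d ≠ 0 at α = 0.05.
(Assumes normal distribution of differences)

Answer: t = 2.1794, reject H₀

Derivation:
df = n - 1 = 18
SE = s_d/√n = 5/√19 = 1.1471
t = d̄/SE = 2.5/1.1471 = 2.1794
Critical value: t_{0.025,18} = ±2.101
p-value ≈ 0.0428
Decision: reject H₀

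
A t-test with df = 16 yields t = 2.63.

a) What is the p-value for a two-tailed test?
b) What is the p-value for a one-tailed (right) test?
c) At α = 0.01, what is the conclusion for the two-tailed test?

Answer: a) 0.0182, b) 0.0091, c) fail to reject H₀

Derivation:
Using t-distribution with df = 16:
a) Two-tailed: p = 2×P(T > 2.63) = 0.0182
b) One-tailed: p = P(T > 2.63) = 0.0091
c) 0.0182 ≥ 0.01, fail to reject H₀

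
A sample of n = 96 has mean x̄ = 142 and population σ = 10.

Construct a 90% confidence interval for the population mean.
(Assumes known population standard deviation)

Confidence level: 90%, α = 0.1
z_0.05 = 1.645
SE = σ/√n = 10/√96 = 1.0206
Margin of error = 1.645 × 1.0206 = 1.6789
CI: x̄ ± margin = 142 ± 1.6789
CI: (140.3211, 143.6789)

Answer: (140.3211, 143.6789)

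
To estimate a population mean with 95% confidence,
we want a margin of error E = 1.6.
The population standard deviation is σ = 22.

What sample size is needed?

Answer: n = 727

Derivation:
z_0.025 = 1.960
n = (z×σ/E)² = (1.960×22/1.6)²
n = 726.3025
Round up: n = 727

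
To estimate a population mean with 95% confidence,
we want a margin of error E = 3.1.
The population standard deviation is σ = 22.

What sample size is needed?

z_0.025 = 1.960
n = (z×σ/E)² = (1.960×22/3.1)²
n = 193.4791
Round up: n = 194

Answer: n = 194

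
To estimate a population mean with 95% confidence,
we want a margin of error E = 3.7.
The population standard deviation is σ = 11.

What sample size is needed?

z_0.025 = 1.960
n = (z×σ/E)² = (1.960×11/3.7)²
n = 33.9542
Round up: n = 34

Answer: n = 34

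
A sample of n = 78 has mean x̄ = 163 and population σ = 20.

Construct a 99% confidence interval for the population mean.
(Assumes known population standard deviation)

Answer: (157.1664, 168.8336)

Derivation:
Confidence level: 99%, α = 0.01
z_0.005 = 2.576
SE = σ/√n = 20/√78 = 2.2646
Margin of error = 2.576 × 2.2646 = 5.8336
CI: x̄ ± margin = 163 ± 5.8336
CI: (157.1664, 168.8336)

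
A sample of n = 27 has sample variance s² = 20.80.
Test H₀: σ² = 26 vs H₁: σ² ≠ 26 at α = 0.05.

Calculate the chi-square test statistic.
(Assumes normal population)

df = n - 1 = 26
χ² = (n-1)s²/σ₀² = 26×20.80/26 = 20.8000
Critical values: χ²_{0.975,26} = 13.844, χ²_{0.025,26} = 41.923
Rejection region: χ² < 13.844 or χ² > 41.923
Decision: fail to reject H₀

Answer: χ² = 20.8000, fail to reject H₀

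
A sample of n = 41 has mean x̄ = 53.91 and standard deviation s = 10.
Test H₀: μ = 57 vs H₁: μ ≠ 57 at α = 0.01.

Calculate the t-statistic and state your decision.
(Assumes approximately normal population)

Answer: t = -1.9786, fail to reject H₀

Derivation:
df = n - 1 = 40
SE = s/√n = 10/√41 = 1.5617
t = (x̄ - μ₀)/SE = (53.91 - 57)/1.5617 = -1.9786
Critical value: t_{0.005,40} = ±2.704
p-value ≈ 0.0548
Decision: fail to reject H₀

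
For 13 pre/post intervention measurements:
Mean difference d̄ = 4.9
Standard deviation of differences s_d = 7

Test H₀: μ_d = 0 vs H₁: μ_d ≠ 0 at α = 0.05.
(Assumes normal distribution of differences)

Answer: t = 2.5238, reject H₀

Derivation:
df = n - 1 = 12
SE = s_d/√n = 7/√13 = 1.9415
t = d̄/SE = 4.9/1.9415 = 2.5238
Critical value: t_{0.025,12} = ±2.179
p-value ≈ 0.0267
Decision: reject H₀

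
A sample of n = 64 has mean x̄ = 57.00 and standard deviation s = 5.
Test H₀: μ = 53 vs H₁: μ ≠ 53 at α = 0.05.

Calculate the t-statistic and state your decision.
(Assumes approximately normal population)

Answer: t = 6.4000, reject H₀

Derivation:
df = n - 1 = 63
SE = s/√n = 5/√64 = 0.6250
t = (x̄ - μ₀)/SE = (57.00 - 53)/0.6250 = 6.4000
Critical value: t_{0.025,63} = ±1.998
p-value < 0.0001
Decision: reject H₀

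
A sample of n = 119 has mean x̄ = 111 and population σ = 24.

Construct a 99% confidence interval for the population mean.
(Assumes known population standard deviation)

Confidence level: 99%, α = 0.01
z_0.005 = 2.576
SE = σ/√n = 24/√119 = 2.2001
Margin of error = 2.576 × 2.2001 = 5.6675
CI: x̄ ± margin = 111 ± 5.6675
CI: (105.3325, 116.6675)

Answer: (105.3325, 116.6675)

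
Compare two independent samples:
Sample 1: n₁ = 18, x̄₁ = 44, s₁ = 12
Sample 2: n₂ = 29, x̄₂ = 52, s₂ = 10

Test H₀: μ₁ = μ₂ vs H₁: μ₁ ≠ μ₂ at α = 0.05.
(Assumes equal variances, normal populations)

Pooled variance: s²_p = [17×12² + 28×10²]/(45) = 116.6222
s_p = 10.7992
SE = s_p×√(1/n₁ + 1/n₂) = 10.7992×√(1/18 + 1/29) = 3.2404
t = (x̄₁ - x̄₂)/SE = (44 - 52)/3.2404 = -2.4688
df = 45, t-critical = ±2.014
Decision: reject H₀

Answer: t = -2.4688, reject H₀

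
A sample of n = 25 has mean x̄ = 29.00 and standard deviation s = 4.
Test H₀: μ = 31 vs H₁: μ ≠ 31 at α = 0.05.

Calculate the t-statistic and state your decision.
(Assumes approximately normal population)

df = n - 1 = 24
SE = s/√n = 4/√25 = 0.8000
t = (x̄ - μ₀)/SE = (29.00 - 31)/0.8000 = -2.5000
Critical value: t_{0.025,24} = ±2.064
p-value ≈ 0.0197
Decision: reject H₀

Answer: t = -2.5000, reject H₀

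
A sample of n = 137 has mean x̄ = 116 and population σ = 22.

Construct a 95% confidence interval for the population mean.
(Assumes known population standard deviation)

Confidence level: 95%, α = 0.05
z_0.025 = 1.960
SE = σ/√n = 22/√137 = 1.8796
Margin of error = 1.960 × 1.8796 = 3.6840
CI: x̄ ± margin = 116 ± 3.6840
CI: (112.3160, 119.6840)

Answer: (112.3160, 119.6840)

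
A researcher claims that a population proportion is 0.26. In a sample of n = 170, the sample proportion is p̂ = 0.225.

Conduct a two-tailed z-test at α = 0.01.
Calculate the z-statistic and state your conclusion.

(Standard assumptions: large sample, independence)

Answer: z = -1.0404, fail to reject H₀

Derivation:
H₀: p = 0.26, H₁: p ≠ 0.26
Standard error: SE = √(p₀(1-p₀)/n) = √(0.26×0.74/170) = 0.033642
z-statistic: z = (p̂ - p₀)/SE = (0.225 - 0.26)/0.033642 = -1.0404
Critical value: z_0.005 = ±2.576
p-value = 0.2982
Decision: fail to reject H₀ at α = 0.01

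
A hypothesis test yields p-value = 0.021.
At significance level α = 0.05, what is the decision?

Compare p-value to α:
0.021 < 0.05
Decision: reject H₀

Answer: reject H₀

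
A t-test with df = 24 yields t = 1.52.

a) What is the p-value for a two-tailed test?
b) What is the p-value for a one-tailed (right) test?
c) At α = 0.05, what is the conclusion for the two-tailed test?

Answer: a) 0.1416, b) 0.0708, c) fail to reject H₀

Derivation:
Using t-distribution with df = 24:
a) Two-tailed: p = 2×P(T > 1.52) = 0.1416
b) One-tailed: p = P(T > 1.52) = 0.0708
c) 0.1416 ≥ 0.05, fail to reject H₀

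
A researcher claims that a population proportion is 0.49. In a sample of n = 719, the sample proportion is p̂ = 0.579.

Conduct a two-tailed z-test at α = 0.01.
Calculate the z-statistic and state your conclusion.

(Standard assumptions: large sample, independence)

Answer: z = 4.7739, reject H₀

Derivation:
H₀: p = 0.49, H₁: p ≠ 0.49
Standard error: SE = √(p₀(1-p₀)/n) = √(0.49×0.51/719) = 0.018643
z-statistic: z = (p̂ - p₀)/SE = (0.579 - 0.49)/0.018643 = 4.7739
Critical value: z_0.005 = ±2.576
p-value < 0.0001
Decision: reject H₀ at α = 0.01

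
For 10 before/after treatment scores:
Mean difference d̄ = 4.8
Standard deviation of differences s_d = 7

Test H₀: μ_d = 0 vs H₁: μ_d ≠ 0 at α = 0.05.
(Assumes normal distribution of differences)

df = n - 1 = 9
SE = s_d/√n = 7/√10 = 2.2136
t = d̄/SE = 4.8/2.2136 = 2.1684
Critical value: t_{0.025,9} = ±2.262
p-value ≈ 0.0583
Decision: fail to reject H₀

Answer: t = 2.1684, fail to reject H₀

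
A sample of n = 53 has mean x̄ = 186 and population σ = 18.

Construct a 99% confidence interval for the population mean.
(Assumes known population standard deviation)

Confidence level: 99%, α = 0.01
z_0.005 = 2.576
SE = σ/√n = 18/√53 = 2.4725
Margin of error = 2.576 × 2.4725 = 6.3692
CI: x̄ ± margin = 186 ± 6.3692
CI: (179.6308, 192.3692)

Answer: (179.6308, 192.3692)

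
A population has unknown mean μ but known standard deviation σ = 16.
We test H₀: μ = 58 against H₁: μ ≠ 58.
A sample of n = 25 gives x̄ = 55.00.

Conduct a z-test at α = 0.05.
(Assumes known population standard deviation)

Standard error: SE = σ/√n = 16/√25 = 3.2000
z-statistic: z = (x̄ - μ₀)/SE = (55.00 - 58)/3.2000 = -0.9375
Critical value: ±1.960
p-value = 0.3485
Decision: fail to reject H₀

Answer: z = -0.9375, fail to reject H₀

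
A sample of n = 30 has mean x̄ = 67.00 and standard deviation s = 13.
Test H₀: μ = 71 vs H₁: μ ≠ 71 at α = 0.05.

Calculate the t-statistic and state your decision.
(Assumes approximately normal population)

df = n - 1 = 29
SE = s/√n = 13/√30 = 2.3735
t = (x̄ - μ₀)/SE = (67.00 - 71)/2.3735 = -1.6853
Critical value: t_{0.025,29} = ±2.045
p-value ≈ 0.1027
Decision: fail to reject H₀

Answer: t = -1.6853, fail to reject H₀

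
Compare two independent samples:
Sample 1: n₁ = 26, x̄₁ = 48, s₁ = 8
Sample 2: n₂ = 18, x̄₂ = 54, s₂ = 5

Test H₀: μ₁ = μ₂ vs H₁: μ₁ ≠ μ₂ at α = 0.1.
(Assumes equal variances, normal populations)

Answer: t = -2.8181, reject H₀

Derivation:
Pooled variance: s²_p = [25×8² + 17×5²]/(42) = 48.2143
s_p = 6.9437
SE = s_p×√(1/n₁ + 1/n₂) = 6.9437×√(1/26 + 1/18) = 2.1291
t = (x̄₁ - x̄₂)/SE = (48 - 54)/2.1291 = -2.8181
df = 42, t-critical = ±1.682
Decision: reject H₀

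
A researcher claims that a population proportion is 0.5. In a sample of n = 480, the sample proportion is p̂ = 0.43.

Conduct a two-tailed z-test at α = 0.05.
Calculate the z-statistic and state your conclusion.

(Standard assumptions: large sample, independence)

Answer: z = -3.0672, reject H₀

Derivation:
H₀: p = 0.5, H₁: p ≠ 0.5
Standard error: SE = √(p₀(1-p₀)/n) = √(0.5×0.5/480) = 0.022822
z-statistic: z = (p̂ - p₀)/SE = (0.43 - 0.5)/0.022822 = -3.0672
Critical value: z_0.025 = ±1.960
p-value = 0.0022
Decision: reject H₀ at α = 0.05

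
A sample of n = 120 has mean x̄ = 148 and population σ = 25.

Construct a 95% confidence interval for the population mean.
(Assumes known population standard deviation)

Answer: (143.5269, 152.4731)

Derivation:
Confidence level: 95%, α = 0.05
z_0.025 = 1.960
SE = σ/√n = 25/√120 = 2.2822
Margin of error = 1.960 × 2.2822 = 4.4731
CI: x̄ ± margin = 148 ± 4.4731
CI: (143.5269, 152.4731)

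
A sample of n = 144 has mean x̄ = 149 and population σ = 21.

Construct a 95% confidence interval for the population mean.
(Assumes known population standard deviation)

Confidence level: 95%, α = 0.05
z_0.025 = 1.960
SE = σ/√n = 21/√144 = 1.7500
Margin of error = 1.960 × 1.7500 = 3.4300
CI: x̄ ± margin = 149 ± 3.4300
CI: (145.5700, 152.4300)

Answer: (145.5700, 152.4300)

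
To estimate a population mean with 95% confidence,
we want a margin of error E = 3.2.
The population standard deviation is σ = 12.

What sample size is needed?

Answer: n = 55

Derivation:
z_0.025 = 1.960
n = (z×σ/E)² = (1.960×12/3.2)²
n = 54.0225
Round up: n = 55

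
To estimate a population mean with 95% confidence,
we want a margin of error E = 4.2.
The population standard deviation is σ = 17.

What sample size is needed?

z_0.025 = 1.960
n = (z×σ/E)² = (1.960×17/4.2)²
n = 62.9378
Round up: n = 63

Answer: n = 63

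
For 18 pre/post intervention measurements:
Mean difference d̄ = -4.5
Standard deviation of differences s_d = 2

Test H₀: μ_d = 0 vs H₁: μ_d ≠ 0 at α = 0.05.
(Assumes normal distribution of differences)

Answer: t = -9.5460, reject H₀

Derivation:
df = n - 1 = 17
SE = s_d/√n = 2/√18 = 0.4714
t = d̄/SE = -4.5/0.4714 = -9.5460
Critical value: t_{0.025,17} = ±2.110
p-value < 0.0001
Decision: reject H₀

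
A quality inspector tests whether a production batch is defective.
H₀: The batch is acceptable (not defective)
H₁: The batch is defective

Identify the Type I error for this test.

Answer: Rejecting an acceptable batch

Derivation:
A Type I error (probability α) occurs when we reject a true H₀.
A Type II error (probability β) occurs when we fail to reject a false H₀.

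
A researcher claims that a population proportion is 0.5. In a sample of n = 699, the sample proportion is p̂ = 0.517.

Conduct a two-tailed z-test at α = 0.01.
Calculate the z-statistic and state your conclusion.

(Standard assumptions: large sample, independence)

Answer: z = 0.8989, fail to reject H₀

Derivation:
H₀: p = 0.5, H₁: p ≠ 0.5
Standard error: SE = √(p₀(1-p₀)/n) = √(0.5×0.5/699) = 0.018912
z-statistic: z = (p̂ - p₀)/SE = (0.517 - 0.5)/0.018912 = 0.8989
Critical value: z_0.005 = ±2.576
p-value = 0.3687
Decision: fail to reject H₀ at α = 0.01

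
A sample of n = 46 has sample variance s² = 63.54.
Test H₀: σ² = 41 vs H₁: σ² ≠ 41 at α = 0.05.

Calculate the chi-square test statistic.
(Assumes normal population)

Answer: χ² = 69.7390, reject H₀

Derivation:
df = n - 1 = 45
χ² = (n-1)s²/σ₀² = 45×63.54/41 = 69.7390
Critical values: χ²_{0.975,45} = 28.366, χ²_{0.025,45} = 65.410
Rejection region: χ² < 28.366 or χ² > 65.410
Decision: reject H₀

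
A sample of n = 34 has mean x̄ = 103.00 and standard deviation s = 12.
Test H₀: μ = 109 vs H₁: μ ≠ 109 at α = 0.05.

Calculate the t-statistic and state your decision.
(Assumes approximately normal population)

df = n - 1 = 33
SE = s/√n = 12/√34 = 2.0580
t = (x̄ - μ₀)/SE = (103.00 - 109)/2.0580 = -2.9155
Critical value: t_{0.025,33} = ±2.035
p-value ≈ 0.0063
Decision: reject H₀

Answer: t = -2.9155, reject H₀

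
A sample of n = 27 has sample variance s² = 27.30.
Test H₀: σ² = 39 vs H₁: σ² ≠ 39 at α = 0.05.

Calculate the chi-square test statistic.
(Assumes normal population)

df = n - 1 = 26
χ² = (n-1)s²/σ₀² = 26×27.30/39 = 18.2000
Critical values: χ²_{0.975,26} = 13.844, χ²_{0.025,26} = 41.923
Rejection region: χ² < 13.844 or χ² > 41.923
Decision: fail to reject H₀

Answer: χ² = 18.2000, fail to reject H₀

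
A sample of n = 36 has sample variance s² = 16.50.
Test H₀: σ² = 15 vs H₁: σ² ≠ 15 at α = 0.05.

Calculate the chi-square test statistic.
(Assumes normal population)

Answer: χ² = 38.5000, fail to reject H₀

Derivation:
df = n - 1 = 35
χ² = (n-1)s²/σ₀² = 35×16.50/15 = 38.5000
Critical values: χ²_{0.975,35} = 20.569, χ²_{0.025,35} = 53.203
Rejection region: χ² < 20.569 or χ² > 53.203
Decision: fail to reject H₀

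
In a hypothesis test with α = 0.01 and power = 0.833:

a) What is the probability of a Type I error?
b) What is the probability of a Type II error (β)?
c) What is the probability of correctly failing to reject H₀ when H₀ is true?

Answer: a) 0.01, b) 0.167, c) 0.99

Derivation:
a) Type I error probability = α = 0.01
b) Power = P(reject H₀ | H₁ true) = 1 - β = 0.833, so Type II error probability = β = 1 - Power = 0.167
c) P(fail to reject H₀ | H₀ true) = 1 - α = 0.99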